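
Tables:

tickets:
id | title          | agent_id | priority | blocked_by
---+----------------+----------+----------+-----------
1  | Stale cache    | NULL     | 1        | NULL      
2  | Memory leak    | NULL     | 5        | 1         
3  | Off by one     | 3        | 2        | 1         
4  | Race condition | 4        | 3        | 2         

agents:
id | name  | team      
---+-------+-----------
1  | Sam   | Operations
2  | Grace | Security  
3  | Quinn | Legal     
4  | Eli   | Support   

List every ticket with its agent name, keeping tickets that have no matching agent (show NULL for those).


LEFT JOIN keeps every row from tickets (the left table); where agent_id has no match in agents, the agent columns become NULL. Walk through each ticket:
  - ticket 1 (Stale cache): agent_id=NULL, no match -> kept with NULL
  - ticket 2 (Memory leak): agent_id=NULL, no match -> kept with NULL
  - ticket 3 (Off by one): agent_id=3 -> matches Quinn
  - ticket 4 (Race condition): agent_id=4 -> matches Eli
All 4 rows appear; 2 have NULL agent.

SQL:
SELECT a.title, b.name AS agent
FROM tickets a
LEFT JOIN agents b ON a.agent_id = b.id

Result:
title          | agent
---------------+------
Stale cache    | NULL 
Memory leak    | NULL 
Off by one     | Quinn
Race condition | Eli  


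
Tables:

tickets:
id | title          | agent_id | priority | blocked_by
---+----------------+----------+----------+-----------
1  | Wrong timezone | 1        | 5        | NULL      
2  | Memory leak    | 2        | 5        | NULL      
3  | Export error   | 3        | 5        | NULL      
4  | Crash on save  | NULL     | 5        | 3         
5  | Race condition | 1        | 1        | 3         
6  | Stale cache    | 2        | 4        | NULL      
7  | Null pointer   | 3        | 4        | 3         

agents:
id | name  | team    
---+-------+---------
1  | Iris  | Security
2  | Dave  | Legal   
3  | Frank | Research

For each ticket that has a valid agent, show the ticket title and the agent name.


INNER JOIN keeps only tickets rows whose agent_id matches an id in agents. Walk through each ticket:
  - ticket 1 (Wrong timezone): agent_id=1 -> matches Iris
  - ticket 2 (Memory leak): agent_id=2 -> matches Dave
  - ticket 3 (Export error): agent_id=3 -> matches Frank
  - ticket 4 (Crash on save): agent_id=NULL, no match -> dropped
  - ticket 5 (Race condition): agent_id=1 -> matches Iris
  - ticket 6 (Stale cache): agent_id=2 -> matches Dave
  - ticket 7 (Null pointer): agent_id=3 -> matches Frank
So 1 of 7 rows is dropped.

SQL:
SELECT a.title, b.name AS agent
FROM tickets a
INNER JOIN agents b ON a.agent_id = b.id

Result:
title          | agent
---------------+------
Wrong timezone | Iris 
Memory leak    | Dave 
Export error   | Frank
Race condition | Iris 
Stale cache    | Dave 
Null pointer   | Frank


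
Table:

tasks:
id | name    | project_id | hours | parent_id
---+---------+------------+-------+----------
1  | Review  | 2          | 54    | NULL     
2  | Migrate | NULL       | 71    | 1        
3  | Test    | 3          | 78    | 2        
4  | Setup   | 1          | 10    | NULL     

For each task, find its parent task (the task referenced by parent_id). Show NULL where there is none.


This is a self-join: tasks is joined to a second copy of itself, matching each row's parent_id to another row's id. Use LEFT JOIN so rows with parent_id=NULL are kept.
  - task 1 (Review): parent_id=NULL -> NULL
  - task 2 (Migrate): parent_id=1 -> Review
  - task 3 (Test): parent_id=2 -> Migrate
  - task 4 (Setup): parent_id=NULL -> NULL

SQL:
SELECT a.name AS item, b.name AS parent
FROM tasks a
LEFT JOIN tasks b ON a.parent_id = b.id

Result:
item    | parent 
--------+--------
Review  | NULL   
Migrate | Review 
Test    | Migrate
Setup   | NULL   


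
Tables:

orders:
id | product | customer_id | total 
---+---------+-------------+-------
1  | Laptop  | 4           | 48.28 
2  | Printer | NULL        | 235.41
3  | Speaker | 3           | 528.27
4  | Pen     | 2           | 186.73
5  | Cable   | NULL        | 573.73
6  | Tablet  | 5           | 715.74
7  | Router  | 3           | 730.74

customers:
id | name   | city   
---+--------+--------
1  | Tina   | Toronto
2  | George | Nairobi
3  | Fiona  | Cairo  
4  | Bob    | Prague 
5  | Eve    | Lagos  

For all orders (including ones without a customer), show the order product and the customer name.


LEFT JOIN keeps every row from orders (the left table); where customer_id has no match in customers, the customer columns become NULL. Walk through each order:
  - order 1 (Laptop): customer_id=4 -> matches Bob
  - order 2 (Printer): customer_id=NULL, no match -> kept with NULL
  - order 3 (Speaker): customer_id=3 -> matches Fiona
  - order 4 (Pen): customer_id=2 -> matches George
  - order 5 (Cable): customer_id=NULL, no match -> kept with NULL
  - order 6 (Tablet): customer_id=5 -> matches Eve
  - order 7 (Router): customer_id=3 -> matches Fiona
All 7 rows appear; 2 have NULL customer.

SQL:
SELECT a.product, b.name AS customer
FROM orders a
LEFT JOIN customers b ON a.customer_id = b.id

Result:
product | customer
--------+---------
Laptop  | Bob     
Printer | NULL    
Speaker | Fiona   
Pen     | George  
Cable   | NULL    
Tablet  | Eve     
Router  | Fiona   


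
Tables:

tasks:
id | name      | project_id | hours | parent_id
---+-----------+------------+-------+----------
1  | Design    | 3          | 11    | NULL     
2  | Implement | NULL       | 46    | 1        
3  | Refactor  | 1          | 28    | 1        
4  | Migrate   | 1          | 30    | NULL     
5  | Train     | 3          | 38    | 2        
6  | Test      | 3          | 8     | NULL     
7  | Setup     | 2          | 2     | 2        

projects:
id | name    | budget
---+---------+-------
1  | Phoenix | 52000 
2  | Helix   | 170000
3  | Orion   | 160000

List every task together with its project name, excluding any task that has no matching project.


INNER JOIN keeps only tasks rows whose project_id matches an id in projects. Walk through each task:
  - task 1 (Design): project_id=3 -> matches Orion
  - task 2 (Implement): project_id=NULL, no match -> dropped
  - task 3 (Refactor): project_id=1 -> matches Phoenix
  - task 4 (Migrate): project_id=1 -> matches Phoenix
  - task 5 (Train): project_id=3 -> matches Orion
  - task 6 (Test): project_id=3 -> matches Orion
  - task 7 (Setup): project_id=2 -> matches Helix
So 1 of 7 rows is dropped.

SQL:
SELECT a.name, b.name AS project
FROM tasks a
INNER JOIN projects b ON a.project_id = b.id

Result:
name     | project
---------+--------
Design   | Orion  
Refactor | Phoenix
Migrate  | Phoenix
Train    | Orion  
Test     | Orion  
Setup    | Helix  


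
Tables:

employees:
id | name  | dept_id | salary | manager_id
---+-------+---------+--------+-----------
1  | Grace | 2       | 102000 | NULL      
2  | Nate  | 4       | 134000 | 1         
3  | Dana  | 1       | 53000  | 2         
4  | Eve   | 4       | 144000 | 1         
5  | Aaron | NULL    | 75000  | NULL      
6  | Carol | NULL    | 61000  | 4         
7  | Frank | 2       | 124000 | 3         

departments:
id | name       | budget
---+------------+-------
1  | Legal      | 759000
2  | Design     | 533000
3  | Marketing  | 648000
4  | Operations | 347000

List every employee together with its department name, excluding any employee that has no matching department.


INNER JOIN keeps only employees rows whose dept_id matches an id in departments. Walk through each employee:
  - employee 1 (Grace): dept_id=2 -> matches Design
  - employee 2 (Nate): dept_id=4 -> matches Operations
  - employee 3 (Dana): dept_id=1 -> matches Legal
  - employee 4 (Eve): dept_id=4 -> matches Operations
  - employee 5 (Aaron): dept_id=NULL, no match -> dropped
  - employee 6 (Carol): dept_id=NULL, no match -> dropped
  - employee 7 (Frank): dept_id=2 -> matches Design
So 2 of 7 rows are dropped.

SQL:
SELECT a.name, b.name AS department
FROM employees a
INNER JOIN departments b ON a.dept_id = b.id

Result:
name  | department
------+-----------
Grace | Design    
Nate  | Operations
Dana  | Legal     
Eve   | Operations
Frank | Design    


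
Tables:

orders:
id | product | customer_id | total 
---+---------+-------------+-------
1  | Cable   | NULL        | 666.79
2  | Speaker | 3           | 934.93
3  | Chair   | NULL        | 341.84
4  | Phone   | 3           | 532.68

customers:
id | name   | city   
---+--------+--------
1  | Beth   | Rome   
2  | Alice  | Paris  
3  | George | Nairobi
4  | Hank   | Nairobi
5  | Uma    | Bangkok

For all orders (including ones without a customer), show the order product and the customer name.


LEFT JOIN keeps every row from orders (the left table); where customer_id has no match in customers, the customer columns become NULL. Walk through each order:
  - order 1 (Cable): customer_id=NULL, no match -> kept with NULL
  - order 2 (Speaker): customer_id=3 -> matches George
  - order 3 (Chair): customer_id=NULL, no match -> kept with NULL
  - order 4 (Phone): customer_id=3 -> matches George
All 4 rows appear; 2 have NULL customer.

SQL:
SELECT a.product, b.name AS customer
FROM orders a
LEFT JOIN customers b ON a.customer_id = b.id

Result:
product | customer
--------+---------
Cable   | NULL    
Speaker | George  
Chair   | NULL    
Phone   | George  


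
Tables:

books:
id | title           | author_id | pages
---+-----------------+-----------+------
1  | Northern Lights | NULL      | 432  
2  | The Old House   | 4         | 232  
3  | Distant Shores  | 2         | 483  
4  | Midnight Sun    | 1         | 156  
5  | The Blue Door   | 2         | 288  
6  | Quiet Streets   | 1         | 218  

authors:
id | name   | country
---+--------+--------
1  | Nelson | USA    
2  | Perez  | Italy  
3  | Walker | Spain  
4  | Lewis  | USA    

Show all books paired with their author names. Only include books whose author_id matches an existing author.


INNER JOIN keeps only books rows whose author_id matches an id in authors. Walk through each book:
  - book 1 (Northern Lights): author_id=NULL, no match -> dropped
  - book 2 (The Old House): author_id=4 -> matches Lewis
  - book 3 (Distant Shores): author_id=2 -> matches Perez
  - book 4 (Midnight Sun): author_id=1 -> matches Nelson
  - book 5 (The Blue Door): author_id=2 -> matches Perez
  - book 6 (Quiet Streets): author_id=1 -> matches Nelson
So 1 of 6 rows is dropped.

SQL:
SELECT a.title, b.name AS author
FROM books a
INNER JOIN authors b ON a.author_id = b.id

Result:
title          | author
---------------+-------
The Old House  | Lewis 
Distant Shores | Perez 
Midnight Sun   | Nelson
The Blue Door  | Perez 
Quiet Streets  | Nelson


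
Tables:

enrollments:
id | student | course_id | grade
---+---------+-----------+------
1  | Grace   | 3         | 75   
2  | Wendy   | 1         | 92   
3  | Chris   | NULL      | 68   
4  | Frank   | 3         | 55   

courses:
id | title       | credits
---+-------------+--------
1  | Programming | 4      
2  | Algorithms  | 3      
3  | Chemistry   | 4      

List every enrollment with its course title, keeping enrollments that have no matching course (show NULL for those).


LEFT JOIN keeps every row from enrollments (the left table); where course_id has no match in courses, the course columns become NULL. Walk through each enrollment:
  - enrollment 1 (Grace): course_id=3 -> matches Chemistry
  - enrollment 2 (Wendy): course_id=1 -> matches Programming
  - enrollment 3 (Chris): course_id=NULL, no match -> kept with NULL
  - enrollment 4 (Frank): course_id=3 -> matches Chemistry
All 4 rows appear; 1 has NULL course.

SQL:
SELECT a.student, b.title AS course
FROM enrollments a
LEFT JOIN courses b ON a.course_id = b.id

Result:
student | course     
--------+------------
Grace   | Chemistry  
Wendy   | Programming
Chris   | NULL       
Frank   | Chemistry  


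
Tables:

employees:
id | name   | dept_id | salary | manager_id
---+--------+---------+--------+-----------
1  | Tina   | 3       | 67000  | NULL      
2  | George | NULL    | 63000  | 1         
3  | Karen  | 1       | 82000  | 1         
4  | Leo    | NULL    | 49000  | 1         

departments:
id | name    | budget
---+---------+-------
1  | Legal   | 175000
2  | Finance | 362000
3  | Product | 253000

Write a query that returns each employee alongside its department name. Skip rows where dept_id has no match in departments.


INNER JOIN keeps only employees rows whose dept_id matches an id in departments. Walk through each employee:
  - employee 1 (Tina): dept_id=3 -> matches Product
  - employee 2 (George): dept_id=NULL, no match -> dropped
  - employee 3 (Karen): dept_id=1 -> matches Legal
  - employee 4 (Leo): dept_id=NULL, no match -> dropped
So 2 of 4 rows are dropped.

SQL:
SELECT a.name, b.name AS department
FROM employees a
INNER JOIN departments b ON a.dept_id = b.id

Result:
name  | department
------+-----------
Tina  | Product   
Karen | Legal     


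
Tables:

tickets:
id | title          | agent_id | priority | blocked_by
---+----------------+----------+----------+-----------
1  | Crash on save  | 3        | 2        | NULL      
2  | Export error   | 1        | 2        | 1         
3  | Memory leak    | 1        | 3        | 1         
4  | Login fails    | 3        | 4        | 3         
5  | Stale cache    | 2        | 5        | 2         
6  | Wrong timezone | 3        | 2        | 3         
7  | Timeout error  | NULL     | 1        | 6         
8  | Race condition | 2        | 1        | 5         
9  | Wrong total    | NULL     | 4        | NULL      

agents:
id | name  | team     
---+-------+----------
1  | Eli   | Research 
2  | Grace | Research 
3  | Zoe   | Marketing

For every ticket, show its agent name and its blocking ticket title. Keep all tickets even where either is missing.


Two LEFT JOINs from the same base table tickets: one to agents via agent_id, one to tickets itself via blocked_by. Both are LEFT so every ticket is preserved.
Match against agents:
  - ticket 1 (Crash on save): agent_id=3 -> matches Zoe
  - ticket 2 (Export error): agent_id=1 -> matches Eli
  - ticket 3 (Memory leak): agent_id=1 -> matches Eli
  - ticket 4 (Login fails): agent_id=3 -> matches Zoe
  - ticket 5 (Stale cache): agent_id=2 -> matches Grace
  - ticket 6 (Wrong timezone): agent_id=3 -> matches Zoe
  - ticket 7 (Timeout error): agent_id=NULL, no match -> kept with NULL
  - ticket 8 (Race condition): agent_id=2 -> matches Grace
  - ticket 9 (Wrong total): agent_id=NULL, no match -> kept with NULL
Match against tickets (self):
  - ticket 1 (Crash on save): blocked_by=NULL -> NULL
  - ticket 2 (Export error): blocked_by=1 -> Crash on save
  - ticket 3 (Memory leak): blocked_by=1 -> Crash on save
  - ticket 4 (Login fails): blocked_by=3 -> Memory leak
  - ticket 5 (Stale cache): blocked_by=2 -> Export error
  - ticket 6 (Wrong timezone): blocked_by=3 -> Memory leak
  - ticket 7 (Timeout error): blocked_by=6 -> Wrong timezone
  - ticket 8 (Race condition): blocked_by=5 -> Stale cache
  - ticket 9 (Wrong total): blocked_by=NULL -> NULL

SQL:
SELECT a.title, b.name AS agent, c.title AS blocked_by
FROM tickets a
LEFT JOIN agents b ON a.agent_id = b.id
LEFT JOIN tickets c ON a.blocked_by = c.id

Result:
title          | agent | blocked_by    
---------------+-------+---------------
Crash on save  | Zoe   | NULL          
Export error   | Eli   | Crash on save 
Memory leak    | Eli   | Crash on save 
Login fails    | Zoe   | Memory leak   
Stale cache    | Grace | Export error  
Wrong timezone | Zoe   | Memory leak   
Timeout error  | NULL  | Wrong timezone
Race condition | Grace | Stale cache   
Wrong total    | NULL  | NULL          


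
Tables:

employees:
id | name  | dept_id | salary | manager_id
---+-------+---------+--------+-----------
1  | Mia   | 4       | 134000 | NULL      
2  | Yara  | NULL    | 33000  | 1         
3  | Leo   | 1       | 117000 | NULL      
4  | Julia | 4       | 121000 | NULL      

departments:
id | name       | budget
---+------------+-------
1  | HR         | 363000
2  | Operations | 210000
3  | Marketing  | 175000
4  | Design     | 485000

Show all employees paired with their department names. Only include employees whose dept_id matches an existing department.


INNER JOIN keeps only employees rows whose dept_id matches an id in departments. Walk through each employee:
  - employee 1 (Mia): dept_id=4 -> matches Design
  - employee 2 (Yara): dept_id=NULL, no match -> dropped
  - employee 3 (Leo): dept_id=1 -> matches HR
  - employee 4 (Julia): dept_id=4 -> matches Design
So 1 of 4 rows is dropped.

SQL:
SELECT a.name, b.name AS department
FROM employees a
INNER JOIN departments b ON a.dept_id = b.id

Result:
name  | department
------+-----------
Mia   | Design    
Leo   | HR        
Julia | Design    


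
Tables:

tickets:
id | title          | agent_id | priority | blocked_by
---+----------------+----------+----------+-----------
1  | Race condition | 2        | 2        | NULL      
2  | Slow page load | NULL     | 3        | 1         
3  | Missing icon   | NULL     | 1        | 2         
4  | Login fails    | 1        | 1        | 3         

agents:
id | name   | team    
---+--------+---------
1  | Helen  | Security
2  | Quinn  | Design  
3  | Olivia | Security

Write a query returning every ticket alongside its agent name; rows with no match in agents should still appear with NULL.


LEFT JOIN keeps every row from tickets (the left table); where agent_id has no match in agents, the agent columns become NULL. Walk through each ticket:
  - ticket 1 (Race condition): agent_id=2 -> matches Quinn
  - ticket 2 (Slow page load): agent_id=NULL, no match -> kept with NULL
  - ticket 3 (Missing icon): agent_id=NULL, no match -> kept with NULL
  - ticket 4 (Login fails): agent_id=1 -> matches Helen
All 4 rows appear; 2 have NULL agent.

SQL:
SELECT a.title, b.name AS agent
FROM tickets a
LEFT JOIN agents b ON a.agent_id = b.id

Result:
title          | agent
---------------+------
Race condition | Quinn
Slow page load | NULL 
Missing icon   | NULL 
Login fails    | Helen


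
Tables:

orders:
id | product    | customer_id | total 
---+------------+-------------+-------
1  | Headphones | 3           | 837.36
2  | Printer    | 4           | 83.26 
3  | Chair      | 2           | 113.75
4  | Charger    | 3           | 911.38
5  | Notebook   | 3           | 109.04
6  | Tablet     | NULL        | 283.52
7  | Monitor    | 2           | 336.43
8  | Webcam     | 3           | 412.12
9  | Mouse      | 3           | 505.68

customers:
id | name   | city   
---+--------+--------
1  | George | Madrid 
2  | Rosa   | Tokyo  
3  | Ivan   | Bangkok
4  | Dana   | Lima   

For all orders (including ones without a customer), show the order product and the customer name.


LEFT JOIN keeps every row from orders (the left table); where customer_id has no match in customers, the customer columns become NULL. Walk through each order:
  - order 1 (Headphones): customer_id=3 -> matches Ivan
  - order 2 (Printer): customer_id=4 -> matches Dana
  - order 3 (Chair): customer_id=2 -> matches Rosa
  - order 4 (Charger): customer_id=3 -> matches Ivan
  - order 5 (Notebook): customer_id=3 -> matches Ivan
  - order 6 (Tablet): customer_id=NULL, no match -> kept with NULL
  - order 7 (Monitor): customer_id=2 -> matches Rosa
  - order 8 (Webcam): customer_id=3 -> matches Ivan
  - order 9 (Mouse): customer_id=3 -> matches Ivan
All 9 rows appear; 1 has NULL customer.

SQL:
SELECT a.product, b.name AS customer
FROM orders a
LEFT JOIN customers b ON a.customer_id = b.id

Result:
product    | customer
-----------+---------
Headphones | Ivan    
Printer    | Dana    
Chair      | Rosa    
Charger    | Ivan    
Notebook   | Ivan    
Tablet     | NULL    
Monitor    | Rosa    
Webcam     | Ivan    
Mouse      | Ivan    


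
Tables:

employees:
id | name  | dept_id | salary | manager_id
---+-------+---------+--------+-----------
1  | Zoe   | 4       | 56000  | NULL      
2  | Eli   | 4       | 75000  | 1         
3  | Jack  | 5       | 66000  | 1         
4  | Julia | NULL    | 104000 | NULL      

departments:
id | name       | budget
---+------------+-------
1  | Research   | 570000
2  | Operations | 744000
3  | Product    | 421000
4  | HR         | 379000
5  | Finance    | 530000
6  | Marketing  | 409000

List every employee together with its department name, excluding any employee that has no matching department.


INNER JOIN keeps only employees rows whose dept_id matches an id in departments. Walk through each employee:
  - employee 1 (Zoe): dept_id=4 -> matches HR
  - employee 2 (Eli): dept_id=4 -> matches HR
  - employee 3 (Jack): dept_id=5 -> matches Finance
  - employee 4 (Julia): dept_id=NULL, no match -> dropped
So 1 of 4 rows is dropped.

SQL:
SELECT a.name, b.name AS department
FROM employees a
INNER JOIN departments b ON a.dept_id = b.id

Result:
name | department
-----+-----------
Zoe  | HR        
Eli  | HR        
Jack | Finance   


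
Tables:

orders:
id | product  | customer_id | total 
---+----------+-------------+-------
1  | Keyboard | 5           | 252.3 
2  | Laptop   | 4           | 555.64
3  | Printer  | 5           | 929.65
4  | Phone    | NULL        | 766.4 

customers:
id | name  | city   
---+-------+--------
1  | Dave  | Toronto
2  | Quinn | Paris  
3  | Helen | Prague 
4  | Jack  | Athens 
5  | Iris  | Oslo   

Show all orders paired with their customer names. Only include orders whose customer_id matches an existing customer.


INNER JOIN keeps only orders rows whose customer_id matches an id in customers. Walk through each order:
  - order 1 (Keyboard): customer_id=5 -> matches Iris
  - order 2 (Laptop): customer_id=4 -> matches Jack
  - order 3 (Printer): customer_id=5 -> matches Iris
  - order 4 (Phone): customer_id=NULL, no match -> dropped
So 1 of 4 rows is dropped.

SQL:
SELECT a.product, b.name AS customer
FROM orders a
INNER JOIN customers b ON a.customer_id = b.id

Result:
product  | customer
---------+---------
Keyboard | Iris    
Laptop   | Jack    
Printer  | Iris    


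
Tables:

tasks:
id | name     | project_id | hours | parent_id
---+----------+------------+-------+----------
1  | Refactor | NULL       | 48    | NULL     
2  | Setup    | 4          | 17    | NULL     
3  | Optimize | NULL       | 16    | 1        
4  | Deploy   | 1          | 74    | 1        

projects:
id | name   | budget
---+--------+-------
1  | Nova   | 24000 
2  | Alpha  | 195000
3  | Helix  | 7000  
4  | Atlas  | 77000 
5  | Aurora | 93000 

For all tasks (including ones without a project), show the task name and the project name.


LEFT JOIN keeps every row from tasks (the left table); where project_id has no match in projects, the project columns become NULL. Walk through each task:
  - task 1 (Refactor): project_id=NULL, no match -> kept with NULL
  - task 2 (Setup): project_id=4 -> matches Atlas
  - task 3 (Optimize): project_id=NULL, no match -> kept with NULL
  - task 4 (Deploy): project_id=1 -> matches Nova
All 4 rows appear; 2 have NULL project.

SQL:
SELECT a.name, b.name AS project
FROM tasks a
LEFT JOIN projects b ON a.project_id = b.id

Result:
name     | project
---------+--------
Refactor | NULL   
Setup    | Atlas  
Optimize | NULL   
Deploy   | Nova   


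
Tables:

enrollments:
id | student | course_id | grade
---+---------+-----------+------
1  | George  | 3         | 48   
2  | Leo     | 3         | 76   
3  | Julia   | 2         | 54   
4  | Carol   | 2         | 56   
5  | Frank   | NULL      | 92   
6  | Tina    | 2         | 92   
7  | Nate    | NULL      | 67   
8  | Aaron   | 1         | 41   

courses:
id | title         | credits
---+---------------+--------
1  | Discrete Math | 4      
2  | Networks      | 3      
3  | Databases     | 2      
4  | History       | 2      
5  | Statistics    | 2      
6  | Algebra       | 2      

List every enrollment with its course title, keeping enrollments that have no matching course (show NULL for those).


LEFT JOIN keeps every row from enrollments (the left table); where course_id has no match in courses, the course columns become NULL. Walk through each enrollment:
  - enrollment 1 (George): course_id=3 -> matches Databases
  - enrollment 2 (Leo): course_id=3 -> matches Databases
  - enrollment 3 (Julia): course_id=2 -> matches Networks
  - enrollment 4 (Carol): course_id=2 -> matches Networks
  - enrollment 5 (Frank): course_id=NULL, no match -> kept with NULL
  - enrollment 6 (Tina): course_id=2 -> matches Networks
  - enrollment 7 (Nate): course_id=NULL, no match -> kept with NULL
  - enrollment 8 (Aaron): course_id=1 -> matches Discrete Math
All 8 rows appear; 2 have NULL course.

SQL:
SELECT a.student, b.title AS course
FROM enrollments a
LEFT JOIN courses b ON a.course_id = b.id

Result:
student | course       
--------+--------------
George  | Databases    
Leo     | Databases    
Julia   | Networks     
Carol   | Networks     
Frank   | NULL         
Tina    | Networks     
Nate    | NULL         
Aaron   | Discrete Math


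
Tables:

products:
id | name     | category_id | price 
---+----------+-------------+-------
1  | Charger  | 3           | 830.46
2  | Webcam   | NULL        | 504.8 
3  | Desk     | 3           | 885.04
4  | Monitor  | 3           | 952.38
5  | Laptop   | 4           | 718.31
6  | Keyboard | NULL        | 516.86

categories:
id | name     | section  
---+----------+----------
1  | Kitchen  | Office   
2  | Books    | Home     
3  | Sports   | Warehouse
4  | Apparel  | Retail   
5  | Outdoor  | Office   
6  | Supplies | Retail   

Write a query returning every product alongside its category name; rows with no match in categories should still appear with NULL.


LEFT JOIN keeps every row from products (the left table); where category_id has no match in categories, the category columns become NULL. Walk through each product:
  - product 1 (Charger): category_id=3 -> matches Sports
  - product 2 (Webcam): category_id=NULL, no match -> kept with NULL
  - product 3 (Desk): category_id=3 -> matches Sports
  - product 4 (Monitor): category_id=3 -> matches Sports
  - product 5 (Laptop): category_id=4 -> matches Apparel
  - product 6 (Keyboard): category_id=NULL, no match -> kept with NULL
All 6 rows appear; 2 have NULL category.

SQL:
SELECT a.name, b.name AS category
FROM products a
LEFT JOIN categories b ON a.category_id = b.id

Result:
name     | category
---------+---------
Charger  | Sports  
Webcam   | NULL    
Desk     | Sports  
Monitor  | Sports  
Laptop   | Apparel 
Keyboard | NULL    


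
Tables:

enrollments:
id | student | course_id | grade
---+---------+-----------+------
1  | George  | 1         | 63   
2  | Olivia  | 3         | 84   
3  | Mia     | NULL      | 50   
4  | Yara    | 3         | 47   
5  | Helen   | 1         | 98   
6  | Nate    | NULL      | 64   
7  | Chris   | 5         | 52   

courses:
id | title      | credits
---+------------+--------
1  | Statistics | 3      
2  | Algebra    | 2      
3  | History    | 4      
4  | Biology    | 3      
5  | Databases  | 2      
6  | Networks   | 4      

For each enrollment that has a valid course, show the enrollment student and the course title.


INNER JOIN keeps only enrollments rows whose course_id matches an id in courses. Walk through each enrollment:
  - enrollment 1 (George): course_id=1 -> matches Statistics
  - enrollment 2 (Olivia): course_id=3 -> matches History
  - enrollment 3 (Mia): course_id=NULL, no match -> dropped
  - enrollment 4 (Yara): course_id=3 -> matches History
  - enrollment 5 (Helen): course_id=1 -> matches Statistics
  - enrollment 6 (Nate): course_id=NULL, no match -> dropped
  - enrollment 7 (Chris): course_id=5 -> matches Databases
So 2 of 7 rows are dropped.

SQL:
SELECT a.student, b.title AS course
FROM enrollments a
INNER JOIN courses b ON a.course_id = b.id

Result:
student | course    
--------+-----------
George  | Statistics
Olivia  | History   
Yara    | History   
Helen   | Statistics
Chris   | Databases 


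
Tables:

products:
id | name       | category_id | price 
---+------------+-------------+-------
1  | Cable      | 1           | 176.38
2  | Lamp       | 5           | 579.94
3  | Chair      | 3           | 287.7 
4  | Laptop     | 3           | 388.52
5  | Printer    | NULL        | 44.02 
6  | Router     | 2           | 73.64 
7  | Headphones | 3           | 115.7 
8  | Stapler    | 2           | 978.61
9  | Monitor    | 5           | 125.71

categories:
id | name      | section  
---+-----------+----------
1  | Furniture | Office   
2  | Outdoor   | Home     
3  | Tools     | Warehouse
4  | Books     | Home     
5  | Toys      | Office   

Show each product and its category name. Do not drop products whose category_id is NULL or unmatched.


LEFT JOIN keeps every row from products (the left table); where category_id has no match in categories, the category columns become NULL. Walk through each product:
  - product 1 (Cable): category_id=1 -> matches Furniture
  - product 2 (Lamp): category_id=5 -> matches Toys
  - product 3 (Chair): category_id=3 -> matches Tools
  - product 4 (Laptop): category_id=3 -> matches Tools
  - product 5 (Printer): category_id=NULL, no match -> kept with NULL
  - product 6 (Router): category_id=2 -> matches Outdoor
  - product 7 (Headphones): category_id=3 -> matches Tools
  - product 8 (Stapler): category_id=2 -> matches Outdoor
  - product 9 (Monitor): category_id=5 -> matches Toys
All 9 rows appear; 1 has NULL category.

SQL:
SELECT a.name, b.name AS category
FROM products a
LEFT JOIN categories b ON a.category_id = b.id

Result:
name       | category 
-----------+----------
Cable      | Furniture
Lamp       | Toys     
Chair      | Tools    
Laptop     | Tools    
Printer    | NULL     
Router     | Outdoor  
Headphones | Tools    
Stapler    | Outdoor  
Monitor    | Toys     


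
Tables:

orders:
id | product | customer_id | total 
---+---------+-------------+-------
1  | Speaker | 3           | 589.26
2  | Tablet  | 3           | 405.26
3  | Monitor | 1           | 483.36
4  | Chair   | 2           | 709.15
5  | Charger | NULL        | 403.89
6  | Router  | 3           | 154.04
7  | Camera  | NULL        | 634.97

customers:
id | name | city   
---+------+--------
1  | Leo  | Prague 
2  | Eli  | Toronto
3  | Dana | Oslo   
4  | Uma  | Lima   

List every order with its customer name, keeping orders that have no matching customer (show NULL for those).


LEFT JOIN keeps every row from orders (the left table); where customer_id has no match in customers, the customer columns become NULL. Walk through each order:
  - order 1 (Speaker): customer_id=3 -> matches Dana
  - order 2 (Tablet): customer_id=3 -> matches Dana
  - order 3 (Monitor): customer_id=1 -> matches Leo
  - order 4 (Chair): customer_id=2 -> matches Eli
  - order 5 (Charger): customer_id=NULL, no match -> kept with NULL
  - order 6 (Router): customer_id=3 -> matches Dana
  - order 7 (Camera): customer_id=NULL, no match -> kept with NULL
All 7 rows appear; 2 have NULL customer.

SQL:
SELECT a.product, b.name AS customer
FROM orders a
LEFT JOIN customers b ON a.customer_id = b.id

Result:
product | customer
--------+---------
Speaker | Dana    
Tablet  | Dana    
Monitor | Leo     
Chair   | Eli     
Charger | NULL    
Router  | Dana    
Camera  | NULL    


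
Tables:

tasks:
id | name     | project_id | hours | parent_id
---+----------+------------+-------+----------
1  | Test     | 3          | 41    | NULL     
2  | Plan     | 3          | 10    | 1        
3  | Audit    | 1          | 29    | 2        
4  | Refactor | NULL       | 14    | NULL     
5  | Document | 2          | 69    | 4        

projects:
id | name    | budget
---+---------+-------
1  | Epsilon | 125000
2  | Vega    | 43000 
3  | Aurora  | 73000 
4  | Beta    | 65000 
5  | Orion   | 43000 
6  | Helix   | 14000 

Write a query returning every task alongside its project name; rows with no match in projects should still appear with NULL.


LEFT JOIN keeps every row from tasks (the left table); where project_id has no match in projects, the project columns become NULL. Walk through each task:
  - task 1 (Test): project_id=3 -> matches Aurora
  - task 2 (Plan): project_id=3 -> matches Aurora
  - task 3 (Audit): project_id=1 -> matches Epsilon
  - task 4 (Refactor): project_id=NULL, no match -> kept with NULL
  - task 5 (Document): project_id=2 -> matches Vega
All 5 rows appear; 1 has NULL project.

SQL:
SELECT a.name, b.name AS project
FROM tasks a
LEFT JOIN projects b ON a.project_id = b.id

Result:
name     | project
---------+--------
Test     | Aurora 
Plan     | Aurora 
Audit    | Epsilon
Refactor | NULL   
Document | Vega   


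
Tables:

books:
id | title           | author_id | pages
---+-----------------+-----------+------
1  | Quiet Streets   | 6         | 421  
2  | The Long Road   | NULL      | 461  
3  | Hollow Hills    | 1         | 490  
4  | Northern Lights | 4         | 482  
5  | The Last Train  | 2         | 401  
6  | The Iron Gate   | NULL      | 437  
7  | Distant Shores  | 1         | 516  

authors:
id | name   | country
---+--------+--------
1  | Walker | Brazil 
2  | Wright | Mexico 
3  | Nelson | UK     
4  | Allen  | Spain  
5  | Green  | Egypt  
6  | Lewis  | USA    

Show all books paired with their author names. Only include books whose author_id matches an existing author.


INNER JOIN keeps only books rows whose author_id matches an id in authors. Walk through each book:
  - book 1 (Quiet Streets): author_id=6 -> matches Lewis
  - book 2 (The Long Road): author_id=NULL, no match -> dropped
  - book 3 (Hollow Hills): author_id=1 -> matches Walker
  - book 4 (Northern Lights): author_id=4 -> matches Allen
  - book 5 (The Last Train): author_id=2 -> matches Wright
  - book 6 (The Iron Gate): author_id=NULL, no match -> dropped
  - book 7 (Distant Shores): author_id=1 -> matches Walker
So 2 of 7 rows are dropped.

SQL:
SELECT a.title, b.name AS author
FROM books a
INNER JOIN authors b ON a.author_id = b.id

Result:
title           | author
----------------+-------
Quiet Streets   | Lewis 
Hollow Hills    | Walker
Northern Lights | Allen 
The Last Train  | Wright
Distant Shores  | Walker


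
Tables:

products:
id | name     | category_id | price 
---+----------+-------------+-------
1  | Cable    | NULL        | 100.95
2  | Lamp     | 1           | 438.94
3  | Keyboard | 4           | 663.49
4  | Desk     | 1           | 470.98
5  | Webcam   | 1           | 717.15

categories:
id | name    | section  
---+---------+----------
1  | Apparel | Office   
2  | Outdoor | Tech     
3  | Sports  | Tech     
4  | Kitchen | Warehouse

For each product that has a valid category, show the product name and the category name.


INNER JOIN keeps only products rows whose category_id matches an id in categories. Walk through each product:
  - product 1 (Cable): category_id=NULL, no match -> dropped
  - product 2 (Lamp): category_id=1 -> matches Apparel
  - product 3 (Keyboard): category_id=4 -> matches Kitchen
  - product 4 (Desk): category_id=1 -> matches Apparel
  - product 5 (Webcam): category_id=1 -> matches Apparel
So 1 of 5 rows is dropped.

SQL:
SELECT a.name, b.name AS category
FROM products a
INNER JOIN categories b ON a.category_id = b.id

Result:
name     | category
---------+---------
Lamp     | Apparel 
Keyboard | Kitchen 
Desk     | Apparel 
Webcam   | Apparel 


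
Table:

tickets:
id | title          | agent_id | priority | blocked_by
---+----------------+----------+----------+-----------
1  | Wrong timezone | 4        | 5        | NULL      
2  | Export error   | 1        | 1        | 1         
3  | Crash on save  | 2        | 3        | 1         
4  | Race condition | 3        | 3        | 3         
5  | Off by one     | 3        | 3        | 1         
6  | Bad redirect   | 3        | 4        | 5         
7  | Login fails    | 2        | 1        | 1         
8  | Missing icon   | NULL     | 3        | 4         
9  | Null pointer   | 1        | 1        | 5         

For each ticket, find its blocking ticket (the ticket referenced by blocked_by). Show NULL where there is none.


This is a self-join: tickets is joined to a second copy of itself, matching each row's blocked_by to another row's id. Use LEFT JOIN so rows with blocked_by=NULL are kept.
  - ticket 1 (Wrong timezone): blocked_by=NULL -> NULL
  - ticket 2 (Export error): blocked_by=1 -> Wrong timezone
  - ticket 3 (Crash on save): blocked_by=1 -> Wrong timezone
  - ticket 4 (Race condition): blocked_by=3 -> Crash on save
  - ticket 5 (Off by one): blocked_by=1 -> Wrong timezone
  - ticket 6 (Bad redirect): blocked_by=5 -> Off by one
  - ticket 7 (Login fails): blocked_by=1 -> Wrong timezone
  - ticket 8 (Missing icon): blocked_by=4 -> Race condition
  - ticket 9 (Null pointer): blocked_by=5 -> Off by one

SQL:
SELECT a.title AS item, b.title AS blocked_by
FROM tickets a
LEFT JOIN tickets b ON a.blocked_by = b.id

Result:
item           | blocked_by    
---------------+---------------
Wrong timezone | NULL          
Export error   | Wrong timezone
Crash on save  | Wrong timezone
Race condition | Crash on save 
Off by one     | Wrong timezone
Bad redirect   | Off by one    
Login fails    | Wrong timezone
Missing icon   | Race condition
Null pointer   | Off by one    


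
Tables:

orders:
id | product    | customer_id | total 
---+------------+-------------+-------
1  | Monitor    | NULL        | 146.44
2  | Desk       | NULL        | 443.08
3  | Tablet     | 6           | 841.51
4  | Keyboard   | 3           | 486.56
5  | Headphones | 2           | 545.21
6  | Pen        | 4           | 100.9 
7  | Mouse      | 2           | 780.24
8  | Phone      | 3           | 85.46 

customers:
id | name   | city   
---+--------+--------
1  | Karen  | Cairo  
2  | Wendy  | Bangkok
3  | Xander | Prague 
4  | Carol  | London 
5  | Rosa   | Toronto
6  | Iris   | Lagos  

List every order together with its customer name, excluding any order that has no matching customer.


INNER JOIN keeps only orders rows whose customer_id matches an id in customers. Walk through each order:
  - order 1 (Monitor): customer_id=NULL, no match -> dropped
  - order 2 (Desk): customer_id=NULL, no match -> dropped
  - order 3 (Tablet): customer_id=6 -> matches Iris
  - order 4 (Keyboard): customer_id=3 -> matches Xander
  - order 5 (Headphones): customer_id=2 -> matches Wendy
  - order 6 (Pen): customer_id=4 -> matches Carol
  - order 7 (Mouse): customer_id=2 -> matches Wendy
  - order 8 (Phone): customer_id=3 -> matches Xander
So 2 of 8 rows are dropped.

SQL:
SELECT a.product, b.name AS customer
FROM orders a
INNER JOIN customers b ON a.customer_id = b.id

Result:
product    | customer
-----------+---------
Tablet     | Iris    
Keyboard   | Xander  
Headphones | Wendy   
Pen        | Carol   
Mouse      | Wendy   
Phone      | Xander  


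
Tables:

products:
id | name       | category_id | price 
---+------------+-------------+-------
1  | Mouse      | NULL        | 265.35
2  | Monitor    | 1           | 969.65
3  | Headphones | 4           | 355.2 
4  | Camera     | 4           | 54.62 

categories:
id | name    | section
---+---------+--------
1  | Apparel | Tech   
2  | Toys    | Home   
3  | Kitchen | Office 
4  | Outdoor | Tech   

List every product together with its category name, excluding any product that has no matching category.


INNER JOIN keeps only products rows whose category_id matches an id in categories. Walk through each product:
  - product 1 (Mouse): category_id=NULL, no match -> dropped
  - product 2 (Monitor): category_id=1 -> matches Apparel
  - product 3 (Headphones): category_id=4 -> matches Outdoor
  - product 4 (Camera): category_id=4 -> matches Outdoor
So 1 of 4 rows is dropped.

SQL:
SELECT a.name, b.name AS category
FROM products a
INNER JOIN categories b ON a.category_id = b.id

Result:
name       | category
-----------+---------
Monitor    | Apparel 
Headphones | Outdoor 
Camera     | Outdoor 


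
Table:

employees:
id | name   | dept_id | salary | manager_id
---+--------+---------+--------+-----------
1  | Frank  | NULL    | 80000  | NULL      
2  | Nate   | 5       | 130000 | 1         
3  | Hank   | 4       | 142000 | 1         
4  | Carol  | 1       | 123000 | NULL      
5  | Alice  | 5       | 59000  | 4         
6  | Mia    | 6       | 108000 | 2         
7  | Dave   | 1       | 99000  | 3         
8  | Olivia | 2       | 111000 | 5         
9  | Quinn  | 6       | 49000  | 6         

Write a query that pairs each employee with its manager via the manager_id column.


This is a self-join: employees is joined to a second copy of itself, matching each row's manager_id to another row's id. Use LEFT JOIN so rows with manager_id=NULL are kept.
  - employee 1 (Frank): manager_id=NULL -> NULL
  - employee 2 (Nate): manager_id=1 -> Frank
  - employee 3 (Hank): manager_id=1 -> Frank
  - employee 4 (Carol): manager_id=NULL -> NULL
  - employee 5 (Alice): manager_id=4 -> Carol
  - employee 6 (Mia): manager_id=2 -> Nate
  - employee 7 (Dave): manager_id=3 -> Hank
  - employee 8 (Olivia): manager_id=5 -> Alice
  - employee 9 (Quinn): manager_id=6 -> Mia

SQL:
SELECT a.name AS item, b.name AS manager
FROM employees a
LEFT JOIN employees b ON a.manager_id = b.id

Result:
item   | manager
-------+--------
Frank  | NULL   
Nate   | Frank  
Hank   | Frank  
Carol  | NULL   
Alice  | Carol  
Mia    | Nate   
Dave   | Hank   
Olivia | Alice  
Quinn  | Mia    
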